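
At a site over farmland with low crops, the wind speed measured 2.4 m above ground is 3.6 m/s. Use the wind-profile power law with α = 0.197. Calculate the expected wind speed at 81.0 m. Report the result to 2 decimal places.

Power-law profile: V₂ = V₁ · (z₂/z₁)^α
V₂ = 3.6 × (81.0/2.4)^0.197 = 3.6 × (33.7500)^0.197
    = 3.6 × 2.0002 = 7.2007 m/s

7.20 m/s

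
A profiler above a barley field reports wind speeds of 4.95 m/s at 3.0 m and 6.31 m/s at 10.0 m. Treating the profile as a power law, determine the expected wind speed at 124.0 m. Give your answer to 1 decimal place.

10.5 m/s

First find α: α = ln(V₂/V₁)/ln(z₂/z₁) = ln(6.31/4.95)/ln(10.0/3.0) = 0.24275/1.20397 = 0.2016
Extrapolate from 10.0 m to 124.0 m: V₃ = 6.31 × (124.0/10.0)^0.2016 = 6.31 × 1.6613 = 10.4831 m/s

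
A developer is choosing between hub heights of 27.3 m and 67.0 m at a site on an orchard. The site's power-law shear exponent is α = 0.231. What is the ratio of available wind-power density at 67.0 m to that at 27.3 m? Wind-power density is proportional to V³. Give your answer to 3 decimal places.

1.863

Speed ratio: V_B/V_A = (z_B/z_A)^α = (67.0/27.3)^0.231 = (2.4542)^0.231 = 1.23047
Power-density ratio: P_B/P_A = (V_B/V_A)³ = (1.23047)³ = 1.86298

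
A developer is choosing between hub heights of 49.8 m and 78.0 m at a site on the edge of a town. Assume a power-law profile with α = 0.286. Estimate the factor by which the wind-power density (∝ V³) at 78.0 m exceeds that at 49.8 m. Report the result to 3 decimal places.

1.470

Speed ratio: V_B/V_A = (z_B/z_A)^α = (78.0/49.8)^0.286 = (1.5663)^0.286 = 1.13692
Power-density ratio: P_B/P_A = (V_B/V_A)³ = (1.13692)³ = 1.46958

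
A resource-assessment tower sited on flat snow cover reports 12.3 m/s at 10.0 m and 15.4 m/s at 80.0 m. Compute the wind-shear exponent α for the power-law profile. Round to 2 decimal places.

α ≈ 0.11

Power law: V₂/V₁ = (z₂/z₁)^α ⇒ α = ln(V₂/V₁) / ln(z₂/z₁)
α = ln(15.4/12.3) / ln(80.0/10.0) = ln(1.2520) / ln(8.0000)
  = 0.22477 / 2.07944 = 0.10809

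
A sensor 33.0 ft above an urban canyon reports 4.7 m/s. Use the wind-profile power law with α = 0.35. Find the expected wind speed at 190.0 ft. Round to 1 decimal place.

Power-law profile: V₂ = V₁ · (z₂/z₁)^α
V₂ = 4.7 × (190.0/33.0)^0.35 = 4.7 × (5.7576)^0.35
    = 4.7 × 1.8454 = 8.6732 m/s

8.7 m/s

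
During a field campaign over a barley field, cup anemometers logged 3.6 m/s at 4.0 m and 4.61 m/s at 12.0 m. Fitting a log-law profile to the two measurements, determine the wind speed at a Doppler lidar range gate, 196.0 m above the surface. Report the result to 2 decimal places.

Log law: V ∝ ln(z/z₀). From the pair, with r = V₁/V₂ = 0.78091,
ln z₀ = (ln z₁ − r·ln z₂)/(1 − r) = (1.3863 − 0.78091×2.4849)/0.21909 = -2.5296 → z₀ = 0.07969 m
V₃ = V₁ · ln(z₃/z₀)/ln(z₁/z₀) = 3.6 × 7.8077/3.9158 = 7.1779 m/s

7.18 m/s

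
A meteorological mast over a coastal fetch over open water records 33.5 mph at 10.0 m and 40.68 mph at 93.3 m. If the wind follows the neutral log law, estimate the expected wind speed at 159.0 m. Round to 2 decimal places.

42.39 mph

Log law: V ∝ ln(z/z₀). From the pair, with r = V₁/V₂ = 0.82350,
ln z₀ = (ln z₁ − r·ln z₂)/(1 − r) = (2.3026 − 0.82350×4.5358)/0.17650 = -8.1171 → z₀ = 0.0002984 m
V₃ = V₁ · ln(z₃/z₀)/ln(z₁/z₀) = 33.5 × 13.1860/10.4197 = 42.3939 mph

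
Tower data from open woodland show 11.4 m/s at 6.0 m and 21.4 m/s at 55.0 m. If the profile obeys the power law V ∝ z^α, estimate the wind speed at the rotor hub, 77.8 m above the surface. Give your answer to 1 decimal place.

First find α: α = ln(V₂/V₁)/ln(z₂/z₁) = ln(21.4/11.4)/ln(55.0/6.0) = 0.62978/2.21557 = 0.2843
Extrapolate from 55.0 m to 77.8 m: V₃ = 21.4 × (77.8/55.0)^0.2843 = 21.4 × 1.1036 = 23.6171 m/s

23.6 m/s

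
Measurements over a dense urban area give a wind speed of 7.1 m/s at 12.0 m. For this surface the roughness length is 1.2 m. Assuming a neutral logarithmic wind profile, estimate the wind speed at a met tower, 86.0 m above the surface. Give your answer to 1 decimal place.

13.2 m/s

Log law: V(z) ∝ ln(z/z₀), so V₂/V₁ = ln(z₂/z₀) / ln(z₁/z₀).
ln(86.0/1.2) = 4.2720, ln(12.0/1.2) = 2.3026
V₂ = 7.1 × 4.2720/2.3026 = 7.1 × 1.8553 = 13.1728 m/s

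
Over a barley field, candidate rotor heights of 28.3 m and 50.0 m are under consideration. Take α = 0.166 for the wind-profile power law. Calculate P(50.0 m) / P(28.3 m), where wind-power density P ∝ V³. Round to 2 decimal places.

Speed ratio: V_B/V_A = (z_B/z_A)^α = (50.0/28.3)^0.166 = (1.7668)^0.166 = 1.09909
Power-density ratio: P_B/P_A = (V_B/V_A)³ = (1.09909)³ = 1.32769

1.33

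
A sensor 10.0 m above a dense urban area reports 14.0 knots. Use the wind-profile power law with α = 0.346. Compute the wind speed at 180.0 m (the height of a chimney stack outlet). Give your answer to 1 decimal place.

38.1 knots

Power-law profile: V₂ = V₁ · (z₂/z₁)^α
V₂ = 14.0 × (180.0/10.0)^0.346 = 14.0 × (18.0000)^0.346
    = 14.0 × 2.7185 = 38.0586 knots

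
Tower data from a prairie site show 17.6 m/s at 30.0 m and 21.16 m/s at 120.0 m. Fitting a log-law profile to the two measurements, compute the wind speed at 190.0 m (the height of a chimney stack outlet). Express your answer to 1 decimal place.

Log law: V ∝ ln(z/z₀). From the pair, with r = V₁/V₂ = 0.83176,
ln z₀ = (ln z₁ − r·ln z₂)/(1 − r) = (3.4012 − 0.83176×4.7875)/0.16824 = -3.4524 → z₀ = 0.03167 m
V₃ = V₁ · ln(z₃/z₀)/ln(z₁/z₀) = 17.6 × 8.6994/6.8536 = 22.3401 m/s

22.3 m/s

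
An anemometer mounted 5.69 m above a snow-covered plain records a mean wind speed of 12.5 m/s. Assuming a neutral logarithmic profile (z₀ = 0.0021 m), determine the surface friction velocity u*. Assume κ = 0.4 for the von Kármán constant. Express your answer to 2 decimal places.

Log law: V(z) = (u*/κ) · ln(z/z₀) ⇒ u* = κ · V / ln(z/z₀)
u* = 0.4 × 12.5 / ln(5.69/0.0021) = 0.4 × 12.5 / 7.9045
   = 5.0000 / 7.9045 = 0.6325 m/s

u* ≈ 0.63 m/s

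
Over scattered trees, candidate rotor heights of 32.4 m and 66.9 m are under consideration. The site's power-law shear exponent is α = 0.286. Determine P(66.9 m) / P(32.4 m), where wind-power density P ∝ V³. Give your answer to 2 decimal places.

1.86

Speed ratio: V_B/V_A = (z_B/z_A)^α = (66.9/32.4)^0.286 = (2.0648)^0.286 = 1.23043
Power-density ratio: P_B/P_A = (V_B/V_A)³ = (1.23043)³ = 1.86281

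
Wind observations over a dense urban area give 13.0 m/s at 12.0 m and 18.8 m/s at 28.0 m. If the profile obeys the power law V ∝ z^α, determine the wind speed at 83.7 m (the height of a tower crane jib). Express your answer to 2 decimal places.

First find α: α = ln(V₂/V₁)/ln(z₂/z₁) = ln(18.8/13.0)/ln(28.0/12.0) = 0.36891/0.84730 = 0.4354
Extrapolate from 28.0 m to 83.7 m: V₃ = 18.8 × (83.7/28.0)^0.4354 = 18.8 × 1.6109 = 30.2842 m/s

30.28 m/s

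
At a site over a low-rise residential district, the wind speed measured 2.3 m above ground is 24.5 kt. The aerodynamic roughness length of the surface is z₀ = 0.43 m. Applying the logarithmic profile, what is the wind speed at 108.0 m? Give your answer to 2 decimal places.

80.74 kt

Log law: V(z) ∝ ln(z/z₀), so V₂/V₁ = ln(z₂/z₀) / ln(z₁/z₀).
ln(108.0/0.43) = 5.5261, ln(2.3/0.43) = 1.6769
V₂ = 24.5 × 5.5261/1.6769 = 24.5 × 3.2955 = 80.7390 kt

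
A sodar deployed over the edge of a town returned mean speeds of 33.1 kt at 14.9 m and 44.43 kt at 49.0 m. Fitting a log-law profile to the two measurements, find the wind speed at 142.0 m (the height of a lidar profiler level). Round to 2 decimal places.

54.56 kt

Log law: V ∝ ln(z/z₀). From the pair, with r = V₁/V₂ = 0.74499,
ln z₀ = (ln z₁ − r·ln z₂)/(1 − r) = (2.7014 − 0.74499×3.8918)/0.25501 = -0.7765 → z₀ = 0.4600 m
V₃ = V₁ · ln(z₃/z₀)/ln(z₁/z₀) = 33.1 × 5.7323/3.4779 = 54.5565 kt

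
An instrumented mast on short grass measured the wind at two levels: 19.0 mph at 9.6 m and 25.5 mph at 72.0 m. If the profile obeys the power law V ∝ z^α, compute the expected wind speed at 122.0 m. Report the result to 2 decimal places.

First find α: α = ln(V₂/V₁)/ln(z₂/z₁) = ln(25.5/19.0)/ln(72.0/9.6) = 0.29424/2.01490 = 0.1460
Extrapolate from 72.0 m to 122.0 m: V₃ = 25.5 × (122.0/72.0)^0.1460 = 25.5 × 1.0801 = 27.5414 mph

27.54 mph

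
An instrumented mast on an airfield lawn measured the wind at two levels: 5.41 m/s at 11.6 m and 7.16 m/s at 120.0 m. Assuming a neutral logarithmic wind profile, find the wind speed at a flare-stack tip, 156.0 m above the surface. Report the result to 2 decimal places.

7.36 m/s

Log law: V ∝ ln(z/z₀). From the pair, with r = V₁/V₂ = 0.75559,
ln z₀ = (ln z₁ − r·ln z₂)/(1 − r) = (2.4510 − 0.75559×4.7875)/0.24441 = -4.7721 → z₀ = 0.008463 m
V₃ = V₁ · ln(z₃/z₀)/ln(z₁/z₀) = 5.41 × 9.8219/7.2231 = 7.3565 m/s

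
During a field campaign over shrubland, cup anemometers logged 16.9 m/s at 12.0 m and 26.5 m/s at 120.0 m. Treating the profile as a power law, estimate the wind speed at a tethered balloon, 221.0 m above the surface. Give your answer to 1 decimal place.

29.9 m/s

First find α: α = ln(V₂/V₁)/ln(z₂/z₁) = ln(26.5/16.9)/ln(120.0/12.0) = 0.44983/2.30259 = 0.1954
Extrapolate from 120.0 m to 221.0 m: V₃ = 26.5 × (221.0/120.0)^0.1954 = 26.5 × 1.1267 = 29.8578 m/s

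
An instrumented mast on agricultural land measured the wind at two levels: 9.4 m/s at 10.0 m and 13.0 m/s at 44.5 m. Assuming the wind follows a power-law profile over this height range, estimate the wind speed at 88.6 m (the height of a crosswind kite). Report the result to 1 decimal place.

15.1 m/s

First find α: α = ln(V₂/V₁)/ln(z₂/z₁) = ln(13.0/9.4)/ln(44.5/10.0) = 0.32424/1.49290 = 0.2172
Extrapolate from 44.5 m to 88.6 m: V₃ = 13.0 × (88.6/44.5)^0.2172 = 13.0 × 1.1613 = 15.0973 m/s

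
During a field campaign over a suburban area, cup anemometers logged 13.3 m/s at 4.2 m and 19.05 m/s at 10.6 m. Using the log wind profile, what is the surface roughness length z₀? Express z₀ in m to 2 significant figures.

z₀ ≈ 0.49 m

Log law: V(z) ∝ ln(z/z₀). With r = V₁/V₂ = 13.3/19.05 = 0.69816,
r · ln(z₂/z₀) = ln(z₁/z₀) ⇒ ln z₀ = (ln z₁ − r·ln z₂)/(1 − r)
ln z₀ = (1.43508 − 0.69816×2.36085) / 0.30184 = -0.7063
z₀ = exp(-0.7063) = 0.4935 m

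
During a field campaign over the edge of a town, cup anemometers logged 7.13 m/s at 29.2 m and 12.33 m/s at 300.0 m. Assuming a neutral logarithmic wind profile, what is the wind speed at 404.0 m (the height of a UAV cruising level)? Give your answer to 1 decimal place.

Log law: V ∝ ln(z/z₀). From the pair, with r = V₁/V₂ = 0.57826,
ln z₀ = (ln z₁ − r·ln z₂)/(1 − r) = (3.3742 − 0.57826×5.7038)/0.42174 = 0.1799 → z₀ = 1.197 m
V₃ = V₁ · ln(z₃/z₀)/ln(z₁/z₀) = 7.13 × 5.8215/3.1943 = 12.9944 m/s

13.0 m/s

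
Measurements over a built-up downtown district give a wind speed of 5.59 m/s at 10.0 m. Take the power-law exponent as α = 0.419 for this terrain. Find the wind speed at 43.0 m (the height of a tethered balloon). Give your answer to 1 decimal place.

10.3 m/s

Power-law profile: V₂ = V₁ · (z₂/z₁)^α
V₂ = 5.59 × (43.0/10.0)^0.419 = 5.59 × (4.3000)^0.419
    = 5.59 × 1.8426 = 10.2999 m/s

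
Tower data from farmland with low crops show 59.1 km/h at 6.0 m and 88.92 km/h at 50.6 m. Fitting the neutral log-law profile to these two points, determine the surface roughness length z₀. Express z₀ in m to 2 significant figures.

z₀ ≈ 0.088 m

Log law: V(z) ∝ ln(z/z₀). With r = V₁/V₂ = 59.1/88.92 = 0.66464,
r · ln(z₂/z₀) = ln(z₁/z₀) ⇒ ln z₀ = (ln z₁ − r·ln z₂)/(1 − r)
ln z₀ = (1.79176 − 0.66464×3.92395) / 0.33536 = -2.4340
z₀ = exp(-2.4340) = 0.08768 m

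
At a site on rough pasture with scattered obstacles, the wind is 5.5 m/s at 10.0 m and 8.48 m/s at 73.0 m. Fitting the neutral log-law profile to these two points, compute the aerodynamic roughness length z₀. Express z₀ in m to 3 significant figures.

Log law: V(z) ∝ ln(z/z₀). With r = V₁/V₂ = 5.5/8.48 = 0.64858,
r · ln(z₂/z₀) = ln(z₁/z₀) ⇒ ln z₀ = (ln z₁ − r·ln z₂)/(1 − r)
ln z₀ = (2.30259 − 0.64858×4.29046) / 0.35142 = -1.3663
z₀ = exp(-1.3663) = 0.2550 m

z₀ ≈ 0.255 m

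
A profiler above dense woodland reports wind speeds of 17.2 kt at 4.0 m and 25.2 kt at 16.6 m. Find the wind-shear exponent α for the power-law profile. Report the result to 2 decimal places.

α ≈ 0.27

Power law: V₂/V₁ = (z₂/z₁)^α ⇒ α = ln(V₂/V₁) / ln(z₂/z₁)
α = ln(25.2/17.2) / ln(16.6/4.0) = ln(1.4651) / ln(4.1500)
  = 0.38193 / 1.42311 = 0.26838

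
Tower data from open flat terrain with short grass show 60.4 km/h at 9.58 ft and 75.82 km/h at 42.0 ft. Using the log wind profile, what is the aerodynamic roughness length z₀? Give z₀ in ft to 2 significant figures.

Log law: V(z) ∝ ln(z/z₀). With r = V₁/V₂ = 60.4/75.82 = 0.79662,
r · ln(z₂/z₀) = ln(z₁/z₀) ⇒ ln z₀ = (ln z₁ − r·ln z₂)/(1 − r)
ln z₀ = (2.25968 − 0.79662×3.73767) / 0.20338 = -3.5296
z₀ = exp(-3.5296) = 0.02932 ft

z₀ ≈ 0.029 ft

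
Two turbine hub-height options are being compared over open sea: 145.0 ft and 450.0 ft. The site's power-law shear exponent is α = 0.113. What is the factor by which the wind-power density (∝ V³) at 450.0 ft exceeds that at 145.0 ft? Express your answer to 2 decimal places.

Speed ratio: V_B/V_A = (z_B/z_A)^α = (450.0/145.0)^0.113 = (3.1034)^0.113 = 1.13652
Power-density ratio: P_B/P_A = (V_B/V_A)³ = (1.13652)³ = 1.46803

1.47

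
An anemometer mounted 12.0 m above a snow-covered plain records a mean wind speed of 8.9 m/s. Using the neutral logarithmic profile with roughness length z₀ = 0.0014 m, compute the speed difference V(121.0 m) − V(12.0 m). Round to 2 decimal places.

2.27 m/s

Log law: V₂ = V₁ · ln(z₂/z₀)/ln(z₁/z₀) = 8.9 × 11.3671/9.0562 = 11.1710 m/s
ΔV = 11.1710 − 8.9 = 2.2710 m/s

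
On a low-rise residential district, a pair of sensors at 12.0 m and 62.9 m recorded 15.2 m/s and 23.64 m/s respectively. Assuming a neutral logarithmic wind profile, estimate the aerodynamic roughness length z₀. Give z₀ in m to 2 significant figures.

z₀ ≈ 0.61 m

Log law: V(z) ∝ ln(z/z₀). With r = V₁/V₂ = 15.2/23.64 = 0.64298,
r · ln(z₂/z₀) = ln(z₁/z₀) ⇒ ln z₀ = (ln z₁ − r·ln z₂)/(1 − r)
ln z₀ = (2.48491 − 0.64298×4.14155) / 0.35702 = -0.4986
z₀ = exp(-0.4986) = 0.6074 m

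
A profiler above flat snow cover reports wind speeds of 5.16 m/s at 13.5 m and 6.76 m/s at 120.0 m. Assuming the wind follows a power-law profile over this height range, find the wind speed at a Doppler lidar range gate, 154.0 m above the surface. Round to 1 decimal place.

First find α: α = ln(V₂/V₁)/ln(z₂/z₁) = ln(6.76/5.16)/ln(120.0/13.5) = 0.27009/2.18480 = 0.1236
Extrapolate from 120.0 m to 154.0 m: V₃ = 6.76 × (154.0/120.0)^0.1236 = 6.76 × 1.0313 = 6.9717 m/s

7.0 m/s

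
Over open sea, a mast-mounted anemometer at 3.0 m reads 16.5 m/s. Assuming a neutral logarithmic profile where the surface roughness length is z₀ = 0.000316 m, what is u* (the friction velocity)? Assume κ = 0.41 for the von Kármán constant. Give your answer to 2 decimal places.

u* ≈ 0.74 m/s

Log law: V(z) = (u*/κ) · ln(z/z₀) ⇒ u* = κ · V / ln(z/z₀)
u* = 0.41 × 16.5 / ln(3.0/0.000316) = 0.41 × 16.5 / 9.1584
   = 6.7650 / 9.1584 = 0.7387 m/s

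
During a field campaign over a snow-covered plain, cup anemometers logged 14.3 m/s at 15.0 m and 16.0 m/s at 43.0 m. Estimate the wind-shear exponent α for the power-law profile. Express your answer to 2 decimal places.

Power law: V₂/V₁ = (z₂/z₁)^α ⇒ α = ln(V₂/V₁) / ln(z₂/z₁)
α = ln(16.0/14.3) / ln(43.0/15.0) = ln(1.1189) / ln(2.8667)
  = 0.11233 / 1.05315 = 0.10666

α ≈ 0.11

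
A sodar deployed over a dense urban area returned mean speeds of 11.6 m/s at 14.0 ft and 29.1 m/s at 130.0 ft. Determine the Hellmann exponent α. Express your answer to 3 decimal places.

Power law: V₂/V₁ = (z₂/z₁)^α ⇒ α = ln(V₂/V₁) / ln(z₂/z₁)
α = ln(29.1/11.6) / ln(130.0/14.0) = ln(2.5086) / ln(9.2857)
  = 0.91973 / 2.22848 = 0.41272

α ≈ 0.413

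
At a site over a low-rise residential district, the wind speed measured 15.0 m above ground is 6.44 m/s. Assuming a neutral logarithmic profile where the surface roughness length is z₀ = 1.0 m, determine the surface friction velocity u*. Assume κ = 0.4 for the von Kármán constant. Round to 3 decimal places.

Log law: V(z) = (u*/κ) · ln(z/z₀) ⇒ u* = κ · V / ln(z/z₀)
u* = 0.4 × 6.44 / ln(15.0/1.0) = 0.4 × 6.44 / 2.7081
   = 2.5760 / 2.7081 = 0.9512 m/s

u* ≈ 0.951 m/s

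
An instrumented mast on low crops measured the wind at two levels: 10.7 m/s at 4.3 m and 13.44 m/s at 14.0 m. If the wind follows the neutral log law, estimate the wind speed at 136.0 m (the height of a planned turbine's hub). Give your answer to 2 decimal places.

Log law: V ∝ ln(z/z₀). From the pair, with r = V₁/V₂ = 0.79613,
ln z₀ = (ln z₁ − r·ln z₂)/(1 − r) = (1.4586 − 0.79613×2.6391)/0.20387 = -3.1511 → z₀ = 0.04280 m
V₃ = V₁ · ln(z₃/z₀)/ln(z₁/z₀) = 10.7 × 8.0638/4.6098 = 18.7174 m/s

18.72 m/s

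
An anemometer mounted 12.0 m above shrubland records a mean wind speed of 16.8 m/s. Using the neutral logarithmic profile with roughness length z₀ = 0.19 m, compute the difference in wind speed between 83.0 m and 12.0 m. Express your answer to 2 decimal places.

Log law: V₂ = V₁ · ln(z₂/z₀)/ln(z₁/z₀) = 16.8 × 6.0796/4.1456 = 24.6372 m/s
ΔV = 24.6372 − 16.8 = 7.8372 m/s

7.84 m/s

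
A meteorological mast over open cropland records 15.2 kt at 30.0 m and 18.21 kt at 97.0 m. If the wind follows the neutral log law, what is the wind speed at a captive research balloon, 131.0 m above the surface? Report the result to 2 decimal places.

18.98 kt

Log law: V ∝ ln(z/z₀). From the pair, with r = V₁/V₂ = 0.83471,
ln z₀ = (ln z₁ − r·ln z₂)/(1 − r) = (3.4012 − 0.83471×4.5747)/0.16529 = -2.5249 → z₀ = 0.08007 m
V₃ = V₁ · ln(z₃/z₀)/ln(z₁/z₀) = 15.2 × 7.4000/5.9260 = 18.9807 kt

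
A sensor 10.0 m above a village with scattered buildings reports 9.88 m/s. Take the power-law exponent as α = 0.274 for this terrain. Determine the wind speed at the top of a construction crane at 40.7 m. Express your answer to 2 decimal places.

Power-law profile: V₂ = V₁ · (z₂/z₁)^α
V₂ = 9.88 × (40.7/10.0)^0.274 = 9.88 × (4.0700)^0.274
    = 9.88 × 1.4690 = 14.5140 m/s

14.51 m/s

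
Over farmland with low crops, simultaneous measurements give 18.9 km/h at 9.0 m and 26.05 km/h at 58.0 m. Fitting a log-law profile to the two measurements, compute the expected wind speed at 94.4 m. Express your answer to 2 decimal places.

Log law: V ∝ ln(z/z₀). From the pair, with r = V₁/V₂ = 0.72553,
ln z₀ = (ln z₁ − r·ln z₂)/(1 − r) = (2.1972 − 0.72553×4.0604)/0.27447 = -2.7279 → z₀ = 0.06535 m
V₃ = V₁ · ln(z₃/z₀)/ln(z₁/z₀) = 18.9 × 7.2755/4.9252 = 27.9192 km/h

27.92 km/h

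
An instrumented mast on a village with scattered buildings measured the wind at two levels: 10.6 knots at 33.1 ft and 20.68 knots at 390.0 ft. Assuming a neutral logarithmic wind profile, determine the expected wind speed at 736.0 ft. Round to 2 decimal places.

23.28 knots

Log law: V ∝ ln(z/z₀). From the pair, with r = V₁/V₂ = 0.51257,
ln z₀ = (ln z₁ − r·ln z₂)/(1 − r) = (3.4995 − 0.51257×5.9661)/0.48743 = 0.9057 → z₀ = 2.474 ft
V₃ = V₁ · ln(z₃/z₀)/ln(z₁/z₀) = 10.6 × 5.6956/2.5939 = 23.2753 knots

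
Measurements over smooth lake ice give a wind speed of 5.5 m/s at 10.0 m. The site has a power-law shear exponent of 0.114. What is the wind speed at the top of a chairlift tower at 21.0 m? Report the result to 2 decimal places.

Power-law profile: V₂ = V₁ · (z₂/z₁)^α
V₂ = 5.5 × (21.0/10.0)^0.114 = 5.5 × (2.1000)^0.114
    = 5.5 × 1.0883 = 5.9854 m/s

5.99 m/s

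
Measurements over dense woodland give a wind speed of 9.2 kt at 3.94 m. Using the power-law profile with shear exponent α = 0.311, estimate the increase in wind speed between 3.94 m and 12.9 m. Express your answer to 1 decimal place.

4.1 kt

Power law: V₂ = V₁ · (z₂/z₁)^α = 9.2 × (3.2741)^0.311 = 13.3040 kt
ΔV = 13.3040 − 9.2 = 4.1040 kt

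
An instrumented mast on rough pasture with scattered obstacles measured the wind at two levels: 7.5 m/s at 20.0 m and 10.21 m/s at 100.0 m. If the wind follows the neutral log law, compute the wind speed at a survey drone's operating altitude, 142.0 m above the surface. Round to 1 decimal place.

10.8 m/s

Log law: V ∝ ln(z/z₀). From the pair, with r = V₁/V₂ = 0.73457,
ln z₀ = (ln z₁ − r·ln z₂)/(1 − r) = (2.9957 − 0.73457×4.6052)/0.26543 = -1.4584 → z₀ = 0.2326 m
V₃ = V₁ · ln(z₃/z₀)/ln(z₁/z₀) = 7.5 × 6.4143/4.4542 = 10.8004 m/s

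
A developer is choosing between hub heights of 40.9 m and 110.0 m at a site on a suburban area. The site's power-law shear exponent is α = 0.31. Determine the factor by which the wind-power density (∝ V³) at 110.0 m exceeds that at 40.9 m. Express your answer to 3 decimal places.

Speed ratio: V_B/V_A = (z_B/z_A)^α = (110.0/40.9)^0.31 = (2.6895)^0.31 = 1.35893
Power-density ratio: P_B/P_A = (V_B/V_A)³ = (1.35893)³ = 2.50953

2.510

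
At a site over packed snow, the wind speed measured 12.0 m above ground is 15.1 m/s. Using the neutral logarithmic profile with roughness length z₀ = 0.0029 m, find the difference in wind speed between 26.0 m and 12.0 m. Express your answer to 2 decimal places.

1.40 m/s

Log law: V₂ = V₁ · ln(z₂/z₀)/ln(z₁/z₀) = 15.1 × 9.1011/8.3280 = 16.5019 m/s
ΔV = 16.5019 − 15.1 = 1.4019 m/s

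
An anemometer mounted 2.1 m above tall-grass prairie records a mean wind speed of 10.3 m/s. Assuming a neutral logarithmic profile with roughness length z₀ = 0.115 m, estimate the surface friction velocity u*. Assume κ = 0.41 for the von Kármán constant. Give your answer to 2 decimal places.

u* ≈ 1.45 m/s

Log law: V(z) = (u*/κ) · ln(z/z₀) ⇒ u* = κ · V / ln(z/z₀)
u* = 0.41 × 10.3 / ln(2.1/0.115) = 0.41 × 10.3 / 2.9048
   = 4.2230 / 2.9048 = 1.4538 m/s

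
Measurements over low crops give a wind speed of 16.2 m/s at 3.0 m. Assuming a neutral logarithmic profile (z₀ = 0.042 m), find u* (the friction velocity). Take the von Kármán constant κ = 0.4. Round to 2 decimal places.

Log law: V(z) = (u*/κ) · ln(z/z₀) ⇒ u* = κ · V / ln(z/z₀)
u* = 0.4 × 16.2 / ln(3.0/0.042) = 0.4 × 16.2 / 4.2687
   = 6.4800 / 4.2687 = 1.5180 m/s

u* ≈ 1.52 m/s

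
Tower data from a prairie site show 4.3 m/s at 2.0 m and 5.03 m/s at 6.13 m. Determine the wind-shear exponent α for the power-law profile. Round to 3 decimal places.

Power law: V₂/V₁ = (z₂/z₁)^α ⇒ α = ln(V₂/V₁) / ln(z₂/z₁)
α = ln(5.03/4.3) / ln(6.13/2.0) = ln(1.1698) / ln(3.0650)
  = 0.15680 / 1.12005 = 0.14000

α ≈ 0.140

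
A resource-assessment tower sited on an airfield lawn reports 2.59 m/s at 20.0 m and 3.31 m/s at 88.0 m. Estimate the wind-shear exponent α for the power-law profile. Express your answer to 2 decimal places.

Power law: V₂/V₁ = (z₂/z₁)^α ⇒ α = ln(V₂/V₁) / ln(z₂/z₁)
α = ln(3.31/2.59) / ln(88.0/20.0) = ln(1.2780) / ln(4.4000)
  = 0.24529 / 1.48160 = 0.16556

α ≈ 0.17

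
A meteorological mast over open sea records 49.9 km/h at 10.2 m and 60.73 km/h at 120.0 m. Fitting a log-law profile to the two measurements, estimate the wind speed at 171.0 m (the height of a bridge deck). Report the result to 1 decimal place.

Log law: V ∝ ln(z/z₀). From the pair, with r = V₁/V₂ = 0.82167,
ln z₀ = (ln z₁ − r·ln z₂)/(1 − r) = (2.3224 − 0.82167×4.7875)/0.17833 = -9.0358 → z₀ = 0.0001191 m
V₃ = V₁ · ln(z₃/z₀)/ln(z₁/z₀) = 49.9 × 14.1774/11.3581 = 62.2860 km/h

62.3 km/h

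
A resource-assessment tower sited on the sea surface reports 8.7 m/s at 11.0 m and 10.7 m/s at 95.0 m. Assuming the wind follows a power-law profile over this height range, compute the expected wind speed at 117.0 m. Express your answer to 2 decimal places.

First find α: α = ln(V₂/V₁)/ln(z₂/z₁) = ln(10.7/8.7)/ln(95.0/11.0) = 0.20692/2.15598 = 0.0960
Extrapolate from 95.0 m to 117.0 m: V₃ = 10.7 × (117.0/95.0)^0.0960 = 10.7 × 1.0202 = 10.9161 m/s

10.92 m/s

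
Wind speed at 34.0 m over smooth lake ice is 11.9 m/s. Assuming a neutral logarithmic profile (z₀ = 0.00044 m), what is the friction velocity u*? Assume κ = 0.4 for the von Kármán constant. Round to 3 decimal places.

u* ≈ 0.423 m/s

Log law: V(z) = (u*/κ) · ln(z/z₀) ⇒ u* = κ · V / ln(z/z₀)
u* = 0.4 × 11.9 / ln(34.0/0.00044) = 0.4 × 11.9 / 11.2551
   = 4.7600 / 11.2551 = 0.4229 m/s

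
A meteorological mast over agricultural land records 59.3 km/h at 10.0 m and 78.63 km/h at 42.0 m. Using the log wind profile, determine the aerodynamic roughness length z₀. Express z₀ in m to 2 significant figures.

z₀ ≈ 0.12 m

Log law: V(z) ∝ ln(z/z₀). With r = V₁/V₂ = 59.3/78.63 = 0.75417,
r · ln(z₂/z₀) = ln(z₁/z₀) ⇒ ln z₀ = (ln z₁ − r·ln z₂)/(1 − r)
ln z₀ = (2.30259 − 0.75417×3.73767) / 0.24583 = -2.0999
z₀ = exp(-2.0999) = 0.1225 m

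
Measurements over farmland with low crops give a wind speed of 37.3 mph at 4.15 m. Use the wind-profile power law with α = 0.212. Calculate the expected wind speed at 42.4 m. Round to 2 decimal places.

61.05 mph

Power-law profile: V₂ = V₁ · (z₂/z₁)^α
V₂ = 37.3 × (42.4/4.15)^0.212 = 37.3 × (10.2169)^0.212
    = 37.3 × 1.6367 = 61.0498 mph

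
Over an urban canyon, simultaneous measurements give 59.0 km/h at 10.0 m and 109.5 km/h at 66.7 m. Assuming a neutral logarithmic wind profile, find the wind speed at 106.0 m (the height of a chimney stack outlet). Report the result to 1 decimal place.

121.8 km/h

Log law: V ∝ ln(z/z₀). From the pair, with r = V₁/V₂ = 0.53881,
ln z₀ = (ln z₁ − r·ln z₂)/(1 − r) = (2.3026 − 0.53881×4.2002)/0.46119 = 0.0856 → z₀ = 1.089 m
V₃ = V₁ · ln(z₃/z₀)/ln(z₁/z₀) = 59.0 × 4.5779/2.2170 = 121.8277 km/h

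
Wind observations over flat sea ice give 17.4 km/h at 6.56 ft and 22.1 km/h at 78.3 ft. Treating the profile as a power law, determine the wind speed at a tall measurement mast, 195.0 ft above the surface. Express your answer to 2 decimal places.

First find α: α = ln(V₂/V₁)/ln(z₂/z₁) = ln(22.1/17.4)/ln(78.3/6.56) = 0.23911/2.47956 = 0.0964
Extrapolate from 78.3 ft to 195.0 ft: V₃ = 22.1 × (195.0/78.3)^0.0964 = 22.1 × 1.0920 = 24.1327 km/h

24.13 km/h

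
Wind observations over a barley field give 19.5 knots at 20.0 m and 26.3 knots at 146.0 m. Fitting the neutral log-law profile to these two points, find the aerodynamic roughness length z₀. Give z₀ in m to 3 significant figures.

z₀ ≈ 0.0669 m

Log law: V(z) ∝ ln(z/z₀). With r = V₁/V₂ = 19.5/26.3 = 0.74144,
r · ln(z₂/z₀) = ln(z₁/z₀) ⇒ ln z₀ = (ln z₁ − r·ln z₂)/(1 − r)
ln z₀ = (2.99573 − 0.74144×4.98361) / 0.25856 = -2.7048
z₀ = exp(-2.7048) = 0.06688 m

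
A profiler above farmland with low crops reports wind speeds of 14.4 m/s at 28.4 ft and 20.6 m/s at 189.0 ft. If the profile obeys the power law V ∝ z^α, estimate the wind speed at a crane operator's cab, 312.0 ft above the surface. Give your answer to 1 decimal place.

First find α: α = ln(V₂/V₁)/ln(z₂/z₁) = ln(20.6/14.4)/ln(189.0/28.4) = 0.35806/1.89536 = 0.1889
Extrapolate from 189.0 ft to 312.0 ft: V₃ = 20.6 × (312.0/189.0)^0.1889 = 20.6 × 1.0993 = 22.6461 m/s

22.6 m/s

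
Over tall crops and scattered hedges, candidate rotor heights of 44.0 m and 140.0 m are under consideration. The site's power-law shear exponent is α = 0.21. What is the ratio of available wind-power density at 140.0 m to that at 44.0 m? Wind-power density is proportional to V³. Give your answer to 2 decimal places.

Speed ratio: V_B/V_A = (z_B/z_A)^α = (140.0/44.0)^0.21 = (3.1818)^0.21 = 1.27515
Power-density ratio: P_B/P_A = (V_B/V_A)³ = (1.27515)³ = 2.07341

2.07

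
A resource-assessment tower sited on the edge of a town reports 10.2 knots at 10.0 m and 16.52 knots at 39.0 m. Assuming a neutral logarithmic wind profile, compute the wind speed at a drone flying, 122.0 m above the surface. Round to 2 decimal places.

21.82 knots

Log law: V ∝ ln(z/z₀). From the pair, with r = V₁/V₂ = 0.61743,
ln z₀ = (ln z₁ − r·ln z₂)/(1 − r) = (2.3026 − 0.61743×3.6636)/0.38257 = 0.1061 → z₀ = 1.112 m
V₃ = V₁ · ln(z₃/z₀)/ln(z₁/z₀) = 10.2 × 4.6979/2.1965 = 21.8160 knots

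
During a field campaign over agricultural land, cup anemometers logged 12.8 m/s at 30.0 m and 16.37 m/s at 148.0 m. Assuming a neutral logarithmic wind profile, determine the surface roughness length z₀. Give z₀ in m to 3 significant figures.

z₀ ≈ 0.0982 m

Log law: V(z) ∝ ln(z/z₀). With r = V₁/V₂ = 12.8/16.37 = 0.78192,
r · ln(z₂/z₀) = ln(z₁/z₀) ⇒ ln z₀ = (ln z₁ − r·ln z₂)/(1 − r)
ln z₀ = (3.40120 − 0.78192×4.99721) / 0.21808 = -2.3212
z₀ = exp(-2.3212) = 0.09815 m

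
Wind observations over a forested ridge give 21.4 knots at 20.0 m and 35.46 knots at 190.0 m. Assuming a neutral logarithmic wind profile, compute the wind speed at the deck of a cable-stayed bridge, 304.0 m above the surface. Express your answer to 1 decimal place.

Log law: V ∝ ln(z/z₀). From the pair, with r = V₁/V₂ = 0.60350,
ln z₀ = (ln z₁ − r·ln z₂)/(1 − r) = (2.9957 − 0.60350×5.2470)/0.39650 = -0.4308 → z₀ = 0.6500 m
V₃ = V₁ · ln(z₃/z₀)/ln(z₁/z₀) = 21.4 × 6.1479/3.4266 = 38.3953 knots

38.4 knots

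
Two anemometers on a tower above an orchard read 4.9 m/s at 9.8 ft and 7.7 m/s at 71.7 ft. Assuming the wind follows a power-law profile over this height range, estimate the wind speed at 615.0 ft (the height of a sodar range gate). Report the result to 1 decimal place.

First find α: α = ln(V₂/V₁)/ln(z₂/z₁) = ln(7.7/4.9)/ln(71.7/9.8) = 0.45199/1.99011 = 0.2271
Extrapolate from 71.7 ft to 615.0 ft: V₃ = 7.7 × (615.0/71.7)^0.2271 = 7.7 × 1.6292 = 12.5450 m/s

12.5 m/s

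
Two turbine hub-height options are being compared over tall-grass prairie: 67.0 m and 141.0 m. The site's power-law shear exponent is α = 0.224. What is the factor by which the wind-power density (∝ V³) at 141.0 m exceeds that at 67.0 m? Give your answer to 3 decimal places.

1.649

Speed ratio: V_B/V_A = (z_B/z_A)^α = (141.0/67.0)^0.224 = (2.1045)^0.224 = 1.18137
Power-density ratio: P_B/P_A = (V_B/V_A)³ = (1.18137)³ = 1.64874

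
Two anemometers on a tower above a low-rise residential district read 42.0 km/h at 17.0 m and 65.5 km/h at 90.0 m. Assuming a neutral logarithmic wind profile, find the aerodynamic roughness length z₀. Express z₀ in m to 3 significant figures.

z₀ ≈ 0.865 m

Log law: V(z) ∝ ln(z/z₀). With r = V₁/V₂ = 42.0/65.5 = 0.64122,
r · ln(z₂/z₀) = ln(z₁/z₀) ⇒ ln z₀ = (ln z₁ − r·ln z₂)/(1 − r)
ln z₀ = (2.83321 − 0.64122×4.49981) / 0.35878 = -0.1454
z₀ = exp(-0.1454) = 0.8647 m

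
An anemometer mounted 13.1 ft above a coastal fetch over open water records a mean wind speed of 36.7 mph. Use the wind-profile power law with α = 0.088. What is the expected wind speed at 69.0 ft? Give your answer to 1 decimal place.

Power-law profile: V₂ = V₁ · (z₂/z₁)^α
V₂ = 36.7 × (69.0/13.1)^0.088 = 36.7 × (5.2672)^0.088
    = 36.7 × 1.1574 = 42.4781 mph

42.5 mph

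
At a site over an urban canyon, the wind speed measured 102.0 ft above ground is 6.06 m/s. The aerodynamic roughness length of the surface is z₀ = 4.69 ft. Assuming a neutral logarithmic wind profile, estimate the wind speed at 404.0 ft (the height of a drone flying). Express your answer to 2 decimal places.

Log law: V(z) ∝ ln(z/z₀), so V₂/V₁ = ln(z₂/z₀) / ln(z₁/z₀).
ln(404.0/4.69) = 4.4560, ln(102.0/4.69) = 3.0795
V₂ = 6.06 × 4.4560/3.0795 = 6.06 × 1.4470 = 8.7686 m/s

8.77 m/s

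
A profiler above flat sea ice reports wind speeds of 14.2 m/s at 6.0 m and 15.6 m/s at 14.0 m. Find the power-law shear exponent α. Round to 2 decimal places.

Power law: V₂/V₁ = (z₂/z₁)^α ⇒ α = ln(V₂/V₁) / ln(z₂/z₁)
α = ln(15.6/14.2) / ln(14.0/6.0) = ln(1.0986) / ln(2.3333)
  = 0.09403 / 0.84730 = 0.11098

α ≈ 0.11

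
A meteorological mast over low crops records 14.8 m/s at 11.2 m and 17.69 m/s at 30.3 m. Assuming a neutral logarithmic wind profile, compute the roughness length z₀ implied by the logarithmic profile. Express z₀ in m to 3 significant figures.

z₀ ≈ 0.0685 m

Log law: V(z) ∝ ln(z/z₀). With r = V₁/V₂ = 14.8/17.69 = 0.83663,
r · ln(z₂/z₀) = ln(z₁/z₀) ⇒ ln z₀ = (ln z₁ − r·ln z₂)/(1 − r)
ln z₀ = (2.41591 − 0.83663×3.41115) / 0.16337 = -2.6808
z₀ = exp(-2.6808) = 0.06851 m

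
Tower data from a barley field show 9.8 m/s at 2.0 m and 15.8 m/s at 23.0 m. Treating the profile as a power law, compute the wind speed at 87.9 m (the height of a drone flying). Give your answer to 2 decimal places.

20.54 m/s

First find α: α = ln(V₂/V₁)/ln(z₂/z₁) = ln(15.8/9.8)/ln(23.0/2.0) = 0.47763/2.44235 = 0.1956
Extrapolate from 23.0 m to 87.9 m: V₃ = 15.8 × (87.9/23.0)^0.1956 = 15.8 × 1.2998 = 20.5364 m/s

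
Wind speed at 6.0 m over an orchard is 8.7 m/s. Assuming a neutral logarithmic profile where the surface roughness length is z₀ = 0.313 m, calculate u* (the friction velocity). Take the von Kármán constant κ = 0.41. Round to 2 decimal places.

u* ≈ 1.21 m/s

Log law: V(z) = (u*/κ) · ln(z/z₀) ⇒ u* = κ · V / ln(z/z₀)
u* = 0.41 × 8.7 / ln(6.0/0.313) = 0.41 × 8.7 / 2.9533
   = 3.5670 / 2.9533 = 1.2078 m/s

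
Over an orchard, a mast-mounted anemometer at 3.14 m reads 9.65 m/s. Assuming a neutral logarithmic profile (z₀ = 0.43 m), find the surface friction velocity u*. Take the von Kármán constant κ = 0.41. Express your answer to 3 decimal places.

Log law: V(z) = (u*/κ) · ln(z/z₀) ⇒ u* = κ · V / ln(z/z₀)
u* = 0.41 × 9.65 / ln(3.14/0.43) = 0.41 × 9.65 / 1.9882
   = 3.9565 / 1.9882 = 1.9900 m/s

u* ≈ 1.990 m/s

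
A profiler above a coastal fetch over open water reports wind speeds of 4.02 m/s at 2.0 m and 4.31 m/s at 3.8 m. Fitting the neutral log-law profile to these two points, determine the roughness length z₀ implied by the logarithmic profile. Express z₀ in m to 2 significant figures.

Log law: V(z) ∝ ln(z/z₀). With r = V₁/V₂ = 4.02/4.31 = 0.93271,
r · ln(z₂/z₀) = ln(z₁/z₀) ⇒ ln z₀ = (ln z₁ − r·ln z₂)/(1 − r)
ln z₀ = (0.69315 − 0.93271×1.33500) / 0.06729 = -8.2043
z₀ = exp(-8.2043) = 0.0002735 m

z₀ ≈ 0.00027 m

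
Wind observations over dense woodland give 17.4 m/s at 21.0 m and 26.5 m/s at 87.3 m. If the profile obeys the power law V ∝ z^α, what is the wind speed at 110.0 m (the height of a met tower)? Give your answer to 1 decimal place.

First find α: α = ln(V₂/V₁)/ln(z₂/z₁) = ln(26.5/17.4)/ln(87.3/21.0) = 0.42067/1.42483 = 0.2952
Extrapolate from 87.3 m to 110.0 m: V₃ = 26.5 × (110.0/87.3)^0.2952 = 26.5 × 1.0706 = 28.3715 m/s

28.4 m/s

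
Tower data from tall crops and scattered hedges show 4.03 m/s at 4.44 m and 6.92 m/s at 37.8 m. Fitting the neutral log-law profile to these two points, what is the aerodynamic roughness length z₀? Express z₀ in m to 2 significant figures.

Log law: V(z) ∝ ln(z/z₀). With r = V₁/V₂ = 4.03/6.92 = 0.58237,
r · ln(z₂/z₀) = ln(z₁/z₀) ⇒ ln z₀ = (ln z₁ − r·ln z₂)/(1 − r)
ln z₀ = (1.49065 − 0.58237×3.63231) / 0.41763 = -1.4958
z₀ = exp(-1.4958) = 0.2241 m

z₀ ≈ 0.22 m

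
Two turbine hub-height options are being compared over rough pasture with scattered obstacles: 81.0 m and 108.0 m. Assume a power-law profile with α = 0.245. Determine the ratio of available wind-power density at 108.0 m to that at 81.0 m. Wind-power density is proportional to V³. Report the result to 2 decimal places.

Speed ratio: V_B/V_A = (z_B/z_A)^α = (108.0/81.0)^0.245 = (1.3333)^0.245 = 1.07303
Power-density ratio: P_B/P_A = (V_B/V_A)³ = (1.07303)³ = 1.23546

1.24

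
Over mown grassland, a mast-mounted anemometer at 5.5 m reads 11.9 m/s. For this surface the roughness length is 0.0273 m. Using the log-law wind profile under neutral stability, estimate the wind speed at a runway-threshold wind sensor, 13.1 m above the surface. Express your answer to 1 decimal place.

13.8 m/s

Log law: V(z) ∝ ln(z/z₀), so V₂/V₁ = ln(z₂/z₀) / ln(z₁/z₀).
ln(13.1/0.0273) = 6.1735, ln(5.5/0.0273) = 5.3056
V₂ = 11.9 × 6.1735/5.3056 = 11.9 × 1.1636 = 13.8465 m/s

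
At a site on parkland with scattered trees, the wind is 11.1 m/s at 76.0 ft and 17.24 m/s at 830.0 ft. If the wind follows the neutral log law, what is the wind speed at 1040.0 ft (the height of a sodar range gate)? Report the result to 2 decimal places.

Log law: V ∝ ln(z/z₀). From the pair, with r = V₁/V₂ = 0.64385,
ln z₀ = (ln z₁ − r·ln z₂)/(1 − r) = (4.3307 − 0.64385×6.7214)/0.35615 = 0.0088 → z₀ = 1.009 ft
V₃ = V₁ · ln(z₃/z₀)/ln(z₁/z₀) = 11.1 × 6.9382/4.3219 = 17.8193 m/s

17.82 m/s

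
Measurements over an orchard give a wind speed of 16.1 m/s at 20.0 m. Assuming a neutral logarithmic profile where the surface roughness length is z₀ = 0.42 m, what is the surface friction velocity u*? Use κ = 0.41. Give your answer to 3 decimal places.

u* ≈ 1.709 m/s

Log law: V(z) = (u*/κ) · ln(z/z₀) ⇒ u* = κ · V / ln(z/z₀)
u* = 0.41 × 16.1 / ln(20.0/0.42) = 0.41 × 16.1 / 3.8632
   = 6.6010 / 3.8632 = 1.7087 m/s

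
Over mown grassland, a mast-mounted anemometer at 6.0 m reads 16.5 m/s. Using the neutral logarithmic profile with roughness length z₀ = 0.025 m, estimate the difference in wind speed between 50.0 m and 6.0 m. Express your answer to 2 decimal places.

Log law: V₂ = V₁ · ln(z₂/z₀)/ln(z₁/z₀) = 16.5 × 7.6009/5.4806 = 22.8833 m/s
ΔV = 22.8833 − 16.5 = 6.3833 m/s

6.38 m/s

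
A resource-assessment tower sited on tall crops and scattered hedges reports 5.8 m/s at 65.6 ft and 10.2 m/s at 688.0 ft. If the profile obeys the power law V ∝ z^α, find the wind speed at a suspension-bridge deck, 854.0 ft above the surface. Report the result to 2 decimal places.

First find α: α = ln(V₂/V₁)/ln(z₂/z₁) = ln(10.2/5.8)/ln(688.0/65.6) = 0.56453/2.35021 = 0.2402
Extrapolate from 688.0 ft to 854.0 ft: V₃ = 10.2 × (854.0/688.0)^0.2402 = 10.2 × 1.0533 = 10.7436 m/s

10.74 m/s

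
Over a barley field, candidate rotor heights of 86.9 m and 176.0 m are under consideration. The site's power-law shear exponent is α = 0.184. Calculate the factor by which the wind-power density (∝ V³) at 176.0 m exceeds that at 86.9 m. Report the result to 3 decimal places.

Speed ratio: V_B/V_A = (z_B/z_A)^α = (176.0/86.9)^0.184 = (2.0253)^0.184 = 1.13866
Power-density ratio: P_B/P_A = (V_B/V_A)³ = (1.13866)³ = 1.47633

1.476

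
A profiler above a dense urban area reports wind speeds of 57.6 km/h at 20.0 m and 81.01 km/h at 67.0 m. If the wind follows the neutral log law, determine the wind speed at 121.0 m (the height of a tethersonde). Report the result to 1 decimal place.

92.5 km/h

Log law: V ∝ ln(z/z₀). From the pair, with r = V₁/V₂ = 0.71102,
ln z₀ = (ln z₁ − r·ln z₂)/(1 − r) = (2.9957 − 0.71102×4.2047)/0.28898 = 0.0211 → z₀ = 1.021 m
V₃ = V₁ · ln(z₃/z₀)/ln(z₁/z₀) = 57.6 × 4.7747/2.9746 = 92.4559 km/h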